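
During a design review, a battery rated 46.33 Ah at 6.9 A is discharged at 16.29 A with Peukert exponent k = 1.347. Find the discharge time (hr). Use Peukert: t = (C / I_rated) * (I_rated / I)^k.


Step 1: t_rated = C / I_rated = 46.33 / 6.9 = 6.7145 hr
Step 2: ratio = 6.9 / 16.29 = 0.42357
Step 3: ratio^k = 0.42357^1.347 = 0.31439
Step 4: t = t_rated * ratio^k = 6.7145 * 0.31439 = 2.111 hr

2.111 hr


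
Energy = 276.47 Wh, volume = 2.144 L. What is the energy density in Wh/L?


Volumetric ED = 276.47 Wh / 2.144 L = 129.0 Wh/L

129.0 Wh/L


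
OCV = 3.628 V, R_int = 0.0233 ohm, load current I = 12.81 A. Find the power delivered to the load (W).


Step 1: V_terminal = OCV - I*R = 3.628 - 12.81 * 0.0233 = 3.3295 V
Step 2: P_out = V_terminal * I = 3.3295 * 12.81 = 42.65 W

42.65 W


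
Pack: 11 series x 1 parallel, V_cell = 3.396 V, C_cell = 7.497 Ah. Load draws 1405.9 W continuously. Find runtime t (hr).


Step 1: E_pack = Ns * V_cell * Np * C_cell = 11 * 3.396 * 1 * 7.497 = 280.06 Wh
Step 2: t = E_pack / P = 280.06 / 1405.9 = 0.1992 hr

0.1992 hr


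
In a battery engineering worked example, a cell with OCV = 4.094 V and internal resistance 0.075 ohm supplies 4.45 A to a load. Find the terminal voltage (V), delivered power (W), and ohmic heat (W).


Step 1: V_terminal = OCV - I*R = 4.094 - 4.45 * 0.075 = 3.7603 V
Step 2: P_out = V_terminal * I = 3.7603 * 4.45 = 16.73 W
Step 3: Q = I^2 * R = 4.45^2 * 0.075 = 1.485 W

V=3.7603 V, P=16.73 W, Q=1.485 W


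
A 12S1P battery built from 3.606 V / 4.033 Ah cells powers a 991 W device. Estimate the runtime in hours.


Step 1: E_pack = Ns * V_cell * Np * C_cell = 12 * 3.606 * 1 * 4.033 = 174.52 Wh
Step 2: t = E_pack / P = 174.52 / 991 = 0.1761 hr

0.1761 hr


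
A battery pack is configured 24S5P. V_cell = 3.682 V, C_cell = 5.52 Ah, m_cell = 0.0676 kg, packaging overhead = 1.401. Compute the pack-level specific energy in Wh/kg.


Step 1: V_pack = 24 * 3.682 = 88.368 V
Step 2: C_pack = 5 * 5.52 = 27.6 Ah
Step 3: E_pack = V_pack * C_pack = 88.368 * 27.6 = 2439 Wh
Step 4: m_pack = 24 * 5 * 0.0676 * 1.401 = 11.365 kg
Step 5: ED = E_pack / m_pack = 2439 / 11.365 = 214.6 Wh/kg

214.6 Wh/kg


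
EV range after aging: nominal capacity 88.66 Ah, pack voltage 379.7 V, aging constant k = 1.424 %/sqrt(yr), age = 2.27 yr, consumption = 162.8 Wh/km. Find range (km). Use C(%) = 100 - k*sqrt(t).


Step 1: capacity retention = 100 - 1.424 * sqrt(2.27) = 100 - 1.424 * 1.5067 = 97.854%
Step 2: C_now = 88.66 * 97.854/100 = 86.757 Ah
Step 3: E_pack = V * C_now = 379.7 * 86.757 = 32942 Wh
Step 4: range = E_pack / consumption = 32942 / 162.8 = 202.3 km

202.3 km


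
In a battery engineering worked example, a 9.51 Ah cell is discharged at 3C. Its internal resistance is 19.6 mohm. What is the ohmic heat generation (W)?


Convert: R = 19.6 mohm = 0.0196 ohm
Step 1: I = C_rate * capacity = 3 * 9.51 = 28.53 A
Step 2: Q = I^2 * R = 28.53^2 * 0.0196 = 813.96 * 0.0196 = 15.95 W

15.95 W


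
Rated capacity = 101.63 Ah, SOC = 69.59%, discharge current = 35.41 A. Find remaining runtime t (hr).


Step 1: remaining = SOC/100 * C_total = 69.59/100 * 101.63 = 70.724 Ah
Step 2: t = remaining / I = 70.724 / 35.41 = 1.997 hr

1.997 hr


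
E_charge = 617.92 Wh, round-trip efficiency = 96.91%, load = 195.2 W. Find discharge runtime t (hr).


Step 1: E_discharge = eta/100 * E_charge = 96.91/100 * 617.92 = 598.83 Wh
Step 2: t = E_discharge / P = 598.83 / 195.2 = 3.068 hr

3.068 hr


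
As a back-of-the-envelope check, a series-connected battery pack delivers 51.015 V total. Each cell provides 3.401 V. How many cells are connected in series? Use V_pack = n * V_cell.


Rearranging: n = V_pack / V_cell = 51.015 / 3.401 = 15 cells

15


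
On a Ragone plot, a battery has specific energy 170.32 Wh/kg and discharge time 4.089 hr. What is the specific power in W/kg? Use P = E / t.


Specific power = 170.32 Wh/kg / 4.089 hr = 41.65 W/kg

41.65 W/kg


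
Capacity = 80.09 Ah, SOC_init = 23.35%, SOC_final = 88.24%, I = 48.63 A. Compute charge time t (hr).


delta_Ah = 80.09 * (88.24 - 23.35) / 100 = 51.97 Ah
t = delta_Ah / I = 51.97 / 48.63 = 1.069 hr

1.069 hr


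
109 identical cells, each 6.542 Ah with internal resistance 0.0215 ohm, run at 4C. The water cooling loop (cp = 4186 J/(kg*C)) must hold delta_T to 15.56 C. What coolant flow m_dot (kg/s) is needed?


Step 1: I = 4 * 6.542 = 26.168 A
Step 2: Q_cell = I^2 * R = 26.168^2 * 0.0215 = 14.722 W
Step 3: Q_total = 109 * 14.722 = 1604.7 W
Step 4: m_dot = Q_total / (cp * dT) = 1604.7 / (4186 * 15.56) = 0.02464 kg/s

0.02464 kg/s


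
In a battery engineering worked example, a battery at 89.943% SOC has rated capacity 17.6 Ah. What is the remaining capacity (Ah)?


remaining = SOC / 100 * total = 89.943 / 100 * 17.6 = 15.83 Ah

15.83 Ah


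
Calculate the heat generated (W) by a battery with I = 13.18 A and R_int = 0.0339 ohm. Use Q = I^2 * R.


I^2 = 173.71
Q = 173.71 * 0.0339 = 5.889 W

5.889 W


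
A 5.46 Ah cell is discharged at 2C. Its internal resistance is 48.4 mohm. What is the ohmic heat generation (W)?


Convert: R = 48.4 mohm = 0.0484 ohm
Step 1: I = C_rate * capacity = 2 * 5.46 = 10.92 A
Step 2: Q = I^2 * R = 10.92^2 * 0.0484 = 119.25 * 0.0484 = 5.772 W

5.772 W


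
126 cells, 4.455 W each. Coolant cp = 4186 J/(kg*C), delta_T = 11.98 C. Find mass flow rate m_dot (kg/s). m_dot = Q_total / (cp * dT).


Q_total = 126 * 4.455 = 561.33 W
m_dot = Q_total / (cp * dT) = 561.33 / (4186 * 11.98) = 0.01119 kg/s

0.01119 kg/s


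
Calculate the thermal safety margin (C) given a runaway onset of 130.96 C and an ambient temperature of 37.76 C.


Safety margin = 130.96 C - 37.76 C = 93.2 C

93.2 C


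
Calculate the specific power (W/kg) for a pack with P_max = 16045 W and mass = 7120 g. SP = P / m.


Convert: m = 7120 g = 7.12 kg
Specific power = 16045 W / 7.12 kg = 2254 W/kg

2254 W/kg


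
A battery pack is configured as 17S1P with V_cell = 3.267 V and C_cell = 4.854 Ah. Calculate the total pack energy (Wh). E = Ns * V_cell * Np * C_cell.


V_pack = 17 * 3.267 = 55.539 V
C_pack = 1 * 4.854 = 4.854 Ah
E = V_pack * C_pack = 55.539 * 4.854 = 269.6 Wh

269.6 Wh


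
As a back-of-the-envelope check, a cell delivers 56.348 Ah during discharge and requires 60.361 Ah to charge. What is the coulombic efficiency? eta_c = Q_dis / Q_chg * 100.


eta_c = Q_dis / Q_chg * 100 = 56.348 / 60.361 * 100 = 93.35%

93.35%


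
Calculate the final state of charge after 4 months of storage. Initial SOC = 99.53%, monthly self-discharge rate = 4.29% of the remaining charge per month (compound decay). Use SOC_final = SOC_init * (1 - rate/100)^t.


Monthly retention factor = 1 - 4.29/100 = 0.9571
Over 4 months: factor^4 = 0.83913
SOC_final = 99.53 * 0.83913 = 83.52%

83.52%


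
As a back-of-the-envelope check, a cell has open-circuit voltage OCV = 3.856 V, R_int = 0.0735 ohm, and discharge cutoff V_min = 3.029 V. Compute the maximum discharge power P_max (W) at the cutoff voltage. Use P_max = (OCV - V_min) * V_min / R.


dV = OCV - V_min = 0.827 V (so I_max = dV / R)
P_max = dV * V_min / R = 0.827 * 3.029 / 0.0735 = 34.08 W

34.08 W


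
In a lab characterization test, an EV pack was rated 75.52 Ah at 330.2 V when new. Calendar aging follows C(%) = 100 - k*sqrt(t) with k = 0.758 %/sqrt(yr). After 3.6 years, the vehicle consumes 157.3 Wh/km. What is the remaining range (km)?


Step 1: capacity retention = 100 - 0.758 * sqrt(3.6) = 100 - 0.758 * 1.8974 = 98.562%
Step 2: C_now = 75.52 * 98.562/100 = 74.434 Ah
Step 3: E_pack = V * C_now = 330.2 * 74.434 = 24578 Wh
Step 4: range = E_pack / consumption = 24578 / 157.3 = 156.2 km

156.2 km


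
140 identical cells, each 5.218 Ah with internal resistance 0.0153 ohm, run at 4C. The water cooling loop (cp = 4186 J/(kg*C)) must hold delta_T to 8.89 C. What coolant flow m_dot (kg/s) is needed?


Step 1: I = 4 * 5.218 = 20.872 A
Step 2: Q_cell = I^2 * R = 20.872^2 * 0.0153 = 6.6653 W
Step 3: Q_total = 140 * 6.6653 = 933.14 W
Step 4: m_dot = Q_total / (cp * dT) = 933.14 / (4186 * 8.89) = 0.02508 kg/s

0.02508 kg/s


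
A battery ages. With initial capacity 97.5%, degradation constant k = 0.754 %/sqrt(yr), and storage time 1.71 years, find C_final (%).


sqrt(t) = sqrt(1.71) = 1.3077
C_final = 97.5 - 0.754 * 1.3077 = 96.51%

96.51%


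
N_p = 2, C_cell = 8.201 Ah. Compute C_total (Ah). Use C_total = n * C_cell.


C_total = 2 * 8.201 = 16.402 Ah

16.402 Ah


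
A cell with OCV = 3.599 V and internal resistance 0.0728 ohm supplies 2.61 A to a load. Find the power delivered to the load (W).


Step 1: V_terminal = OCV - I*R = 3.599 - 2.61 * 0.0728 = 3.409 V
Step 2: P_out = V_terminal * I = 3.409 * 2.61 = 8.897 W

8.897 W


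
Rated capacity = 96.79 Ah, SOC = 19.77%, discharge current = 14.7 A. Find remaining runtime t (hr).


Step 1: remaining = SOC/100 * C_total = 19.77/100 * 96.79 = 19.135 Ah
Step 2: t = remaining / I = 19.135 / 14.7 = 1.302 hr

1.302 hr


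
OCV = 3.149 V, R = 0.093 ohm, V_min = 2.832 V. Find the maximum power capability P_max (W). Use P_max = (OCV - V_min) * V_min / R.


dV = OCV - V_min = 0.317 V (so I_max = dV / R)
P_max = dV * V_min / R = 0.317 * 2.832 / 0.093 = 9.653 W

9.653 W


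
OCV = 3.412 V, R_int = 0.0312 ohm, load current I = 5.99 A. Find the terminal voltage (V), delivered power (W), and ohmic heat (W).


Step 1: V_terminal = OCV - I*R = 3.412 - 5.99 * 0.0312 = 3.2251 V
Step 2: P_out = V_terminal * I = 3.2251 * 5.99 = 19.32 W
Step 3: Q = I^2 * R = 5.99^2 * 0.0312 = 1.119 W

V=3.2251 V, P=19.32 W, Q=1.119 W


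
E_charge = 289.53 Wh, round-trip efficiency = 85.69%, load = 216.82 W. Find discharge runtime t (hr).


Step 1: E_discharge = eta/100 * E_charge = 85.69/100 * 289.53 = 248.1 Wh
Step 2: t = E_discharge / P = 248.1 / 216.82 = 1.144 hr

1.144 hr


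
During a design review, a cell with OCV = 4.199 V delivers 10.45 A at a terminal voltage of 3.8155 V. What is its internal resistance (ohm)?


R = (OCV - V) / I = (4.199 - 3.8155) / 10.45 = 0.03670 ohm

0.03670 ohm


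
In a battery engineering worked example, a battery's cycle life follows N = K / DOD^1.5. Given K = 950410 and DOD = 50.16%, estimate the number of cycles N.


DOD^1.5 = 355.25
N = K / DOD^1.5 = 950410 / 355.25 = 2675

2675 cycles


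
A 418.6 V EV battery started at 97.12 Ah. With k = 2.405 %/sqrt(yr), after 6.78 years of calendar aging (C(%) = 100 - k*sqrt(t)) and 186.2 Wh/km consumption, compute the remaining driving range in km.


Step 1: capacity retention = 100 - 2.405 * sqrt(6.78) = 100 - 2.405 * 2.6038 = 93.738%
Step 2: C_now = 97.12 * 93.738/100 = 91.038 Ah
Step 3: E_pack = V * C_now = 418.6 * 91.038 = 38109 Wh
Step 4: range = E_pack / consumption = 38109 / 186.2 = 204.7 km

204.7 km


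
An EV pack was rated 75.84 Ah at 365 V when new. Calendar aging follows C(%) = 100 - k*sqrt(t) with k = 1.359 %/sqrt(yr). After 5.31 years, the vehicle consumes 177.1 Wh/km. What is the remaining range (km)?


Step 1: capacity retention = 100 - 1.359 * sqrt(5.31) = 100 - 1.359 * 2.3043 = 96.868%
Step 2: C_now = 75.84 * 96.868/100 = 73.465 Ah
Step 3: E_pack = V * C_now = 365 * 73.465 = 26815 Wh
Step 4: range = E_pack / consumption = 26815 / 177.1 = 151.4 km

151.4 km


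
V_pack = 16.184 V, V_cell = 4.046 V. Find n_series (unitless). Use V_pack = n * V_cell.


n = V_pack / V_cell = 16.184 / 4.046 = 4

4


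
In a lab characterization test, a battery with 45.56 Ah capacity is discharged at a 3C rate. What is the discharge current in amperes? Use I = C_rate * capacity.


At 3C: I = 3 * 45.56 Ah = 136.68 A

136.68 A


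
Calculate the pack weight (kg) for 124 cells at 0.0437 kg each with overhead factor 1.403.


m_pack = n * m_cell * overhead = 124 * 0.0437 * 1.403 = 7.603 kg

7.603 kg


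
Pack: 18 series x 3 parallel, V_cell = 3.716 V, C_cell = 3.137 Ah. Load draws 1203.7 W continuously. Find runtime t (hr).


Step 1: E_pack = Ns * V_cell * Np * C_cell = 18 * 3.716 * 3 * 3.137 = 629.48 Wh
Step 2: t = E_pack / P = 629.48 / 1203.7 = 0.5230 hr

0.5230 hr


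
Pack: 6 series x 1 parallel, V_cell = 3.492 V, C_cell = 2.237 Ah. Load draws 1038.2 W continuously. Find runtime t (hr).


Step 1: E_pack = Ns * V_cell * Np * C_cell = 6 * 3.492 * 1 * 2.237 = 46.87 Wh
Step 2: t = E_pack / P = 46.87 / 1038.2 = 0.04515 hr

0.04515 hr


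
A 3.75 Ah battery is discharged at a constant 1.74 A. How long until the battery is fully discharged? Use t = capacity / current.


Runtime = 3.75 Ah / 1.74 A = 2.155 hr

2.155 hr


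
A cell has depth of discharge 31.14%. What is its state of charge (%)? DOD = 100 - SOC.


SOC = 100 - DOD = 100 - 31.14 = 68.86%

68.86%


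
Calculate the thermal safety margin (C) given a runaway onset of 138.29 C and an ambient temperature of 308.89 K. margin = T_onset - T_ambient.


Convert: T_ambient = 308.89 K = 35.74 C
margin = 138.29 - 35.74 = 102.55 C

102.55 C


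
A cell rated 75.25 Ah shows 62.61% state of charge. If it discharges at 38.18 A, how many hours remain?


Step 1: remaining = SOC/100 * C_total = 62.61/100 * 75.25 = 47.114 Ah
Step 2: t = remaining / I = 47.114 / 38.18 = 1.234 hr

1.234 hr


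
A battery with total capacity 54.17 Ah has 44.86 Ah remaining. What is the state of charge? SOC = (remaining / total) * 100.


SOC = (remaining / total) * 100 = (44.86 / 54.17) * 100 = 82.81%

82.81%


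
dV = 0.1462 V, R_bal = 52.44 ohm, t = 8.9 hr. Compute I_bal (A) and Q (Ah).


First, Ohm's law: I_bal = 0.1462 V / 52.44 ohm = 0.0027879 A
Then Q = I * t = 0.0027879 A * 8.9 hr = 0.02481 Ah

I=0.0027879 A, Q=0.02481 Ah


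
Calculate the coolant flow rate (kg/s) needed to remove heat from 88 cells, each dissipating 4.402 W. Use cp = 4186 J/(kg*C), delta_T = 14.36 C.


Q_total = 88 * 4.402 = 387.38 W
m_dot = Q_total / (cp * dT) = 387.38 / (4186 * 14.36) = 0.006444 kg/s

0.006444 kg/s


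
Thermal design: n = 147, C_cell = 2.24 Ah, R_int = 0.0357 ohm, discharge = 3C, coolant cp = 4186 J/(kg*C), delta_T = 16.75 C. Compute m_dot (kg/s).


Step 1: I = 3 * 2.24 = 6.72 A
Step 2: Q_cell = I^2 * R = 6.72^2 * 0.0357 = 1.6122 W
Step 3: Q_total = 147 * 1.6122 = 236.99 W
Step 4: m_dot = Q_total / (cp * dT) = 236.99 / (4186 * 16.75) = 0.003380 kg/s

0.003380 kg/s


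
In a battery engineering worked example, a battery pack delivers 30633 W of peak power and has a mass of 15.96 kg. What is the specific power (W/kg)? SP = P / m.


Specific power = 30633 W / 15.96 kg = 1919 W/kg

1919 W/kg


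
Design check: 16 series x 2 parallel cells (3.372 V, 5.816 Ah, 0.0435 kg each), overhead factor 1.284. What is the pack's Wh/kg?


Step 1: V_pack = 16 * 3.372 = 53.952 V
Step 2: C_pack = 2 * 5.816 = 11.632 Ah
Step 3: E_pack = V_pack * C_pack = 53.952 * 11.632 = 627.57 Wh
Step 4: m_pack = 16 * 2 * 0.0435 * 1.284 = 1.7873 kg
Step 5: ED = E_pack / m_pack = 627.57 / 1.7873 = 351.1 Wh/kg

351.1 Wh/kg


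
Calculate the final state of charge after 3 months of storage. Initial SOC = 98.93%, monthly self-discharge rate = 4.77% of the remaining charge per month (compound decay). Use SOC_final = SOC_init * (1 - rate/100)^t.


Monthly retention factor = 1 - 4.77/100 = 0.9523
Over 3 months: factor^3 = 0.86362
SOC_final = 98.93 * 0.86362 = 85.44%

85.44%


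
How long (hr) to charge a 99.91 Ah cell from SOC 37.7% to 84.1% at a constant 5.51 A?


Step 1: dSOC = 84.1% - 37.7% = 46.4%
Step 2: delta_Ah = 99.91 * 46.4 / 100 = 46.358 Ah
Step 3: t = 46.358 / 5.51 = 8.413 hr

8.413 hr


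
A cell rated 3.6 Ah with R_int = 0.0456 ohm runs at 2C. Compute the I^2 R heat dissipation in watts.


Step 1: I = C_rate * capacity = 2 * 3.6 = 7.2 A
Step 2: Q = I^2 * R = 7.2^2 * 0.0456 = 51.84 * 0.0456 = 2.364 W

2.364 W


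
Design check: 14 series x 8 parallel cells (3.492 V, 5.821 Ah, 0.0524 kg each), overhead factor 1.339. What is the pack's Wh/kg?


Step 1: V_pack = 14 * 3.492 = 48.888 V
Step 2: C_pack = 8 * 5.821 = 46.568 Ah
Step 3: E_pack = V_pack * C_pack = 48.888 * 46.568 = 2276.6 Wh
Step 4: m_pack = 14 * 8 * 0.0524 * 1.339 = 7.8583 kg
Step 5: ED = E_pack / m_pack = 2276.6 / 7.8583 = 289.7 Wh/kg

289.7 Wh/kg


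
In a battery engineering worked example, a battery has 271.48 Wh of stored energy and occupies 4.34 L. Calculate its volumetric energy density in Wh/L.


ED = E / V = 271.48 / 4.34 = 62.55 Wh/L

62.55 Wh/L


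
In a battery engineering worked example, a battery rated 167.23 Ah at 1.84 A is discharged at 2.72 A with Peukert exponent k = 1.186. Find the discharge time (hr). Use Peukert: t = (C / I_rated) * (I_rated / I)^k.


t_rated = C / I_rated = 167.23 / 1.84 = 90.886 hr
(I_rated/I)^k = (0.67647)^1.186 = 0.62903
t = t_rated * (I_rated/I)^k = 90.886 * 0.62903 = 57.17 hr

57.17 hr


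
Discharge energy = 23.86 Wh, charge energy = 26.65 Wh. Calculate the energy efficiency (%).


Round-trip efficiency = 23.86/26.65 * 100% = 89.53%

89.53%


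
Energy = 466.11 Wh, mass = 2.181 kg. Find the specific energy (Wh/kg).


Specific energy = 466.11 Wh / 2.181 kg = 213.7 Wh/kg

213.7 Wh/kg


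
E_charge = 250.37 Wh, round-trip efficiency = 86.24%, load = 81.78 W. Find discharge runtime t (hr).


Step 1: E_discharge = eta/100 * E_charge = 86.24/100 * 250.37 = 215.92 Wh
Step 2: t = E_discharge / P = 215.92 / 81.78 = 2.640 hr

2.640 hr


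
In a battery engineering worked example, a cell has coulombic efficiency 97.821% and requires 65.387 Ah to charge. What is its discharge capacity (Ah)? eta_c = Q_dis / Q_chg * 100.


Q_dis = eta/100 * Q_chg = 97.821/100 * 65.387 = 63.96 Ah

63.96 Ah


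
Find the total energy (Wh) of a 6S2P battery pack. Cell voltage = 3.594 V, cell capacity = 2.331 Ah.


E = Ns * Vcell * Np * Ccell = 6 * 3.594 * 2 * 2.331 = 100.5 Wh

100.5 Wh


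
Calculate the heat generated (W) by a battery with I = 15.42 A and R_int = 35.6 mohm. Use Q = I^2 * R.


Convert: R = 35.6 mohm = 0.0356 ohm
Q = I^2 * R = 15.42^2 * 0.0356 = 8.465 W

8.465 W


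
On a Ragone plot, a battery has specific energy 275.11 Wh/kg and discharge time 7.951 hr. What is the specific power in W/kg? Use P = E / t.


Specific power = 275.11 Wh/kg / 7.951 hr = 34.60 W/kg

34.60 W/kg


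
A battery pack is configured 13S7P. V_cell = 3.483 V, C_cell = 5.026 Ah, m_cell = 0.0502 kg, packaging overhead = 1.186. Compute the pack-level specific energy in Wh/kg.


Step 1: V_pack = 13 * 3.483 = 45.279 V
Step 2: C_pack = 7 * 5.026 = 35.182 Ah
Step 3: E_pack = V_pack * C_pack = 45.279 * 35.182 = 1593 Wh
Step 4: m_pack = 13 * 7 * 0.0502 * 1.186 = 5.4179 kg
Step 5: ED = E_pack / m_pack = 1593 / 5.4179 = 294.0 Wh/kg

294.0 Wh/kg


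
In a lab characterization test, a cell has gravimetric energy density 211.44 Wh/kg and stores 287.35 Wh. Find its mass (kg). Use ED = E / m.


m = E / ED = 287.35 / 211.44 = 1.359 kg

1.359 kg


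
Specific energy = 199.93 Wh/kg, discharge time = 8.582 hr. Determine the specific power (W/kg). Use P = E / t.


P_specific = E / t = 199.93 / 8.582 = 23.30 W/kg

23.30 W/kg


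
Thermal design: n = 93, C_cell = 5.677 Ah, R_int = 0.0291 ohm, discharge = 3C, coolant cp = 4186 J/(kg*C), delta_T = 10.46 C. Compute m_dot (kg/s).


Step 1: I = 3 * 5.677 = 17.031 A
Step 2: Q_cell = I^2 * R = 17.031^2 * 0.0291 = 8.4406 W
Step 3: Q_total = 93 * 8.4406 = 784.98 W
Step 4: m_dot = Q_total / (cp * dT) = 784.98 / (4186 * 10.46) = 0.01793 kg/s

0.01793 kg/s


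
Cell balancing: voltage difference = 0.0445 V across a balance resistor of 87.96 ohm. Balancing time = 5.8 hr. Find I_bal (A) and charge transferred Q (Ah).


First, Ohm's law: I_bal = 0.0445 V / 87.96 ohm = 5.0591e-04 A
Then Q = I * t = 5.0591e-04 A * 5.8 hr = 0.002934 Ah

I=5.0591e-04 A, Q=0.002934 Ah


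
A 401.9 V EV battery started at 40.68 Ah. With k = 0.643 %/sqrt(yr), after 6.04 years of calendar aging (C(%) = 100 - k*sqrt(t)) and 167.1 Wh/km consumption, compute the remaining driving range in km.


Step 1: capacity retention = 100 - 0.643 * sqrt(6.04) = 100 - 0.643 * 2.4576 = 98.42%
Step 2: C_now = 40.68 * 98.42/100 = 40.037 Ah
Step 3: E_pack = V * C_now = 401.9 * 40.037 = 16091 Wh
Step 4: range = E_pack / consumption = 16091 / 167.1 = 96.30 km

96.30 km


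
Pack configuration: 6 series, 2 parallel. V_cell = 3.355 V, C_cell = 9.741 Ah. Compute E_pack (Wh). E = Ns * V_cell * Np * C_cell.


V_pack = 6 * 3.355 = 20.13 V
C_pack = 2 * 9.741 = 19.482 Ah
E = V_pack * C_pack = 20.13 * 19.482 = 392.2 Wh

392.2 Wh


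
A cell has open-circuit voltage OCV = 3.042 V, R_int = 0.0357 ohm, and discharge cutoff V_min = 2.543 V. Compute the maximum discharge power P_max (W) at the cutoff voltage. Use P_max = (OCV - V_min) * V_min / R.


dV = OCV - V_min = 0.499 V (so I_max = dV / R)
P_max = dV * V_min / R = 0.499 * 2.543 / 0.0357 = 35.55 W

35.55 W


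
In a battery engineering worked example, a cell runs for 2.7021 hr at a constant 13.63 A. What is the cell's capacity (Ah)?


C = I * t = 13.63 * 2.7021 = 36.83 Ah

36.83 Ah


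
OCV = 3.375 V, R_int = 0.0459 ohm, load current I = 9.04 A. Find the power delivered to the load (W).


Step 1: V_terminal = OCV - I*R = 3.375 - 9.04 * 0.0459 = 2.9601 V
Step 2: P_out = V_terminal * I = 2.9601 * 9.04 = 26.76 W

26.76 W


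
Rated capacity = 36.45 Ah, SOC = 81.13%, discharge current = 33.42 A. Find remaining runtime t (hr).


Step 1: remaining = SOC/100 * C_total = 81.13/100 * 36.45 = 29.572 Ah
Step 2: t = remaining / I = 29.572 / 33.42 = 0.8849 hr

0.8849 hr


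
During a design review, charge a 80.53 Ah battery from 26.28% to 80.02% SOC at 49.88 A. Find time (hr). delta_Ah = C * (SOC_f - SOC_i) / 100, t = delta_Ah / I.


Step 1: dSOC = 80.02% - 26.28% = 53.74%
Step 2: delta_Ah = 80.53 * 53.74 / 100 = 43.277 Ah
Step 3: t = 43.277 / 49.88 = 0.8676 hr

0.8676 hr


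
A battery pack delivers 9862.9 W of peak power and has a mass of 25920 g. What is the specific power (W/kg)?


Convert: m = 25920 g = 25.92 kg
SP = P / m = 9862.9 / 25.92 = 380.5 W/kg

380.5 W/kg


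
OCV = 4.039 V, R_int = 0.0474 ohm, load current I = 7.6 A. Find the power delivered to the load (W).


Step 1: V_terminal = OCV - I*R = 4.039 - 7.6 * 0.0474 = 3.6788 V
Step 2: P_out = V_terminal * I = 3.6788 * 7.6 = 27.96 W

27.96 W


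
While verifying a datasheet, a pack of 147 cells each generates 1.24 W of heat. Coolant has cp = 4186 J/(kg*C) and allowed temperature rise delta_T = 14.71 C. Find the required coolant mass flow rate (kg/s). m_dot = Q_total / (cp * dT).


Q_total = 147 * 1.24 = 182.28 W
m_dot = Q_total / (cp * dT) = 182.28 / (4186 * 14.71) = 0.002960 kg/s

0.002960 kg/s


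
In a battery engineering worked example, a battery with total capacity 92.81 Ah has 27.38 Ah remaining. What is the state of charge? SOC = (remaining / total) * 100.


SOC = (remaining / total) * 100 = (27.38 / 92.81) * 100 = 29.50%

29.50%


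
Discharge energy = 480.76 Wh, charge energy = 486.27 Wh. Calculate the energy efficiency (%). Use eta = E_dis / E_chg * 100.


Round-trip efficiency = 480.76/486.27 * 100% = 98.87%

98.87%


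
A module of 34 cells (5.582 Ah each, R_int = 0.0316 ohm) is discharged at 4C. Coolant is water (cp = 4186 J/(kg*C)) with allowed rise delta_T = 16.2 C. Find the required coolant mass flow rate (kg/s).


Step 1: I = 4 * 5.582 = 22.328 A
Step 2: Q_cell = I^2 * R = 22.328^2 * 0.0316 = 15.754 W
Step 3: Q_total = 34 * 15.754 = 535.64 W
Step 4: m_dot = Q_total / (cp * dT) = 535.64 / (4186 * 16.2) = 0.007899 kg/s

0.007899 kg/s


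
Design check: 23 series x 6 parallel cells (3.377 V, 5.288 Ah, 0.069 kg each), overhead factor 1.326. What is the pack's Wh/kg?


Step 1: V_pack = 23 * 3.377 = 77.671 V
Step 2: C_pack = 6 * 5.288 = 31.728 Ah
Step 3: E_pack = V_pack * C_pack = 77.671 * 31.728 = 2464.3 Wh
Step 4: m_pack = 23 * 6 * 0.069 * 1.326 = 12.626 kg
Step 5: ED = E_pack / m_pack = 2464.3 / 12.626 = 195.2 Wh/kg

195.2 Wh/kg


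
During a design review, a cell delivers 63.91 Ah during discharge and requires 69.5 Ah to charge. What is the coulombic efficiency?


Coulombic efficiency = 63.91/69.5 * 100% = 91.96%

91.96%


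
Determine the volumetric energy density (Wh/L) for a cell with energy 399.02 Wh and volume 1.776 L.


ED = E / V = 399.02 / 1.776 = 224.7 Wh/L

224.7 Wh/L


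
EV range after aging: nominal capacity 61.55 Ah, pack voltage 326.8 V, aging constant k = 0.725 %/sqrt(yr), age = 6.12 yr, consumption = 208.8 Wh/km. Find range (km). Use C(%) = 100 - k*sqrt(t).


Step 1: capacity retention = 100 - 0.725 * sqrt(6.12) = 100 - 0.725 * 2.4739 = 98.206%
Step 2: C_now = 61.55 * 98.206/100 = 60.446 Ah
Step 3: E_pack = V * C_now = 326.8 * 60.446 = 19754 Wh
Step 4: range = E_pack / consumption = 19754 / 208.8 = 94.61 km

94.61 km


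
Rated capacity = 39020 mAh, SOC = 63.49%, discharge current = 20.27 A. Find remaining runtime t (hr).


Convert: C_total = 39020 mAh = 39.02 Ah
Step 1: remaining = SOC/100 * C_total = 63.49/100 * 39.02 = 24.774 Ah
Step 2: t = remaining / I = 24.774 / 20.27 = 1.222 hr

1.222 hr


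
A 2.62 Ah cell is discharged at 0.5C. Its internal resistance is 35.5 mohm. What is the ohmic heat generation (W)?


Convert: R = 35.5 mohm = 0.0355 ohm
Step 1: I = C_rate * capacity = 0.5 * 2.62 = 1.31 A
Step 2: Q = I^2 * R = 1.31^2 * 0.0355 = 1.7161 * 0.0355 = 0.06092 W

0.06092 W


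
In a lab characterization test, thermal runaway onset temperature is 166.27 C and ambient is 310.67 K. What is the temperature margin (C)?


Convert: T_ambient = 310.67 K = 37.52 C
margin = 166.27 - 37.52 = 128.75 C

128.75 C


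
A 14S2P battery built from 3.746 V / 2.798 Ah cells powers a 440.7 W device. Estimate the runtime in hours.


Step 1: E_pack = Ns * V_cell * Np * C_cell = 14 * 3.746 * 2 * 2.798 = 293.48 Wh
Step 2: t = E_pack / P = 293.48 / 440.7 = 0.6659 hr

0.6659 hr


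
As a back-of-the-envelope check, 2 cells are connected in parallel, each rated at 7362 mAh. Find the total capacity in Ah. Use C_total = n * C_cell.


Convert: C_cell = 7362 mAh = 7.362 Ah
C_total = 2 * 7.362 = 14.724 Ah

14.724 Ah


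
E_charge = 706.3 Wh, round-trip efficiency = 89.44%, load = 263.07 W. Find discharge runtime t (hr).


Step 1: E_discharge = eta/100 * E_charge = 89.44/100 * 706.3 = 631.71 Wh
Step 2: t = E_discharge / P = 631.71 / 263.07 = 2.401 hr

2.401 hr


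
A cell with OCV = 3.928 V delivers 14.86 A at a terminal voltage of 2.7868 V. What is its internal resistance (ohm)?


R = (OCV - V) / I = (3.928 - 2.7868) / 14.86 = 0.07680 ohm

0.07680 ohm


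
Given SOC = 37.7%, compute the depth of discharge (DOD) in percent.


DOD = 100 - SOC = 100 - 37.7 = 62.3%

62.3%


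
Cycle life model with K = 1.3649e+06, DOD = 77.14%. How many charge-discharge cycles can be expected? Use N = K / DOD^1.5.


Step 1: DOD^1.5 = 77.14^1.5 = 677.52
Step 2: N = 1.3649e+06 / 677.52 = 2015 cycles

2015 cycles


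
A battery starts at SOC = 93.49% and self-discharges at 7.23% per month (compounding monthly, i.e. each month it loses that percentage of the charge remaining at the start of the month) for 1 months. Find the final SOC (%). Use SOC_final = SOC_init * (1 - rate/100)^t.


Monthly retention factor = 1 - 7.23/100 = 0.9277
Over 1 months: factor^1 = 0.9277
SOC_final = 93.49 * 0.9277 = 86.73%

86.73%


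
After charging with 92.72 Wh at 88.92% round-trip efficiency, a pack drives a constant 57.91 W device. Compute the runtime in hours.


Step 1: E_discharge = eta/100 * E_charge = 88.92/100 * 92.72 = 82.447 Wh
Step 2: t = E_discharge / P = 82.447 / 57.91 = 1.424 hr

1.424 hr


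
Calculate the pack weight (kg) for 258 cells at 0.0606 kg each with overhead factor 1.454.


Cell mass sum = 258 * 0.0606 = 15.635 kg
With overhead 1.454: m_pack = 15.635 * 1.454 = 22.73 kg

22.73 kg


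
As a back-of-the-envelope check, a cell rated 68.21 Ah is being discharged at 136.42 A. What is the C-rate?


C_rate = I / capacity = 136.42 / 68.21 = 2C

2C


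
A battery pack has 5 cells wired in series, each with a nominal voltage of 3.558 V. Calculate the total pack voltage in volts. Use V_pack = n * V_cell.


With 5 cells in series at 3.558 V each, V_pack = 17.79 V

17.79 V


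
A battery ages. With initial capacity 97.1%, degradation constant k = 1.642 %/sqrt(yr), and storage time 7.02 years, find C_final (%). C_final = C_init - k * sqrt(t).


Step 1: sqrt(7.02 yr) = 2.6495
Step 2: drop = 1.642 * 2.6495 = 4.3505
Step 3: C_final = 97.1 - 4.3505 = 92.75%

92.75%


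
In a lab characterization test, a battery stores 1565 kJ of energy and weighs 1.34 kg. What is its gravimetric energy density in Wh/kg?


Convert: E = 1565 kJ = 434.72 Wh
ED = E / m = 434.72 / 1.34 = 324.4 Wh/kg

324.4 Wh/kg


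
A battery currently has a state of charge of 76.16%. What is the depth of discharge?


Complement of SOC: DOD = 100% - 76.16% = 23.84%

23.84%


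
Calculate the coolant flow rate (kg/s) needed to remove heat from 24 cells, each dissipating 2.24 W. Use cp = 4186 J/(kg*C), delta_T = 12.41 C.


Step 1: Total heat Q = 24 * 2.24 W = 53.76 W
Step 2: denom = cp * dT = 4186 * 12.41 = 51948
Step 3: m_dot = 53.76 / 51948 = 0.001035 kg/s

0.001035 kg/s


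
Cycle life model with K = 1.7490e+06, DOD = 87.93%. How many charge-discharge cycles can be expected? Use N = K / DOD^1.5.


Step 1: DOD^1.5 = 87.93^1.5 = 824.53
Step 2: N = 1.7490e+06 / 824.53 = 2121 cycles

2121 cycles


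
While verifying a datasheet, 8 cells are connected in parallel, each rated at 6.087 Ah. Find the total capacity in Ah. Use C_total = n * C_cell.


Parallel capacities add: 8 * 6.087 Ah = 48.696 Ah

48.696 Ah


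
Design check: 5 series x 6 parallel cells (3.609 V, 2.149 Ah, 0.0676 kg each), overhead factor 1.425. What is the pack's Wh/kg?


Step 1: V_pack = 5 * 3.609 = 18.045 V
Step 2: C_pack = 6 * 2.149 = 12.894 Ah
Step 3: E_pack = V_pack * C_pack = 18.045 * 12.894 = 232.67 Wh
Step 4: m_pack = 5 * 6 * 0.0676 * 1.425 = 2.8899 kg
Step 5: ED = E_pack / m_pack = 232.67 / 2.8899 = 80.51 Wh/kg

80.51 Wh/kg


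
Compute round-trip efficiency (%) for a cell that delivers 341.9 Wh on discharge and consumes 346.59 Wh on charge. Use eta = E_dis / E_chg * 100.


Round-trip efficiency = 341.9/346.59 * 100% = 98.65%

98.65%


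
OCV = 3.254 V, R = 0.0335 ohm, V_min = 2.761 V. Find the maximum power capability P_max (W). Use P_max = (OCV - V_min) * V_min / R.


dV = OCV - V_min = 0.493 V (so I_max = dV / R)
P_max = dV * V_min / R = 0.493 * 2.761 / 0.0335 = 40.63 W

40.63 W


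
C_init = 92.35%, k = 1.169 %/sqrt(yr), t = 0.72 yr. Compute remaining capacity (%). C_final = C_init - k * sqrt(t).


sqrt(t) = sqrt(0.72) = 0.84853
C_final = 92.35 - 1.169 * 0.84853 = 91.36%

91.36%


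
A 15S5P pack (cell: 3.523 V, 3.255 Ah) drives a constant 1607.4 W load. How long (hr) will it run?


Step 1: E_pack = Ns * V_cell * Np * C_cell = 15 * 3.523 * 5 * 3.255 = 860.05 Wh
Step 2: t = E_pack / P = 860.05 / 1607.4 = 0.5351 hr

0.5351 hr


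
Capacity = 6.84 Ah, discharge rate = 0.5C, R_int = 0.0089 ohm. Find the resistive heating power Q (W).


Step 1: I = C_rate * capacity = 0.5 * 6.84 = 3.42 A
Step 2: Q = I^2 * R = 3.42^2 * 0.0089 = 11.696 * 0.0089 = 0.1041 W

0.1041 W


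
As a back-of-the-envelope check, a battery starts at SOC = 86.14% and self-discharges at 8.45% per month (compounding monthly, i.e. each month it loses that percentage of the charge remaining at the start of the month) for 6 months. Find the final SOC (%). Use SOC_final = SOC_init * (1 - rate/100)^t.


Monthly retention factor = 1 - 8.45/100 = 0.9155
Over 6 months: factor^6 = 0.58878
SOC_final = 86.14 * 0.58878 = 50.72%

50.72%


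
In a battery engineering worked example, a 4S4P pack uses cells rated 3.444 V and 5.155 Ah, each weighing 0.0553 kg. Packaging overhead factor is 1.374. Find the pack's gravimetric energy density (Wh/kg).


Step 1: V_pack = 4 * 3.444 = 13.776 V
Step 2: C_pack = 4 * 5.155 = 20.62 Ah
Step 3: E_pack = V_pack * C_pack = 13.776 * 20.62 = 284.06 Wh
Step 4: m_pack = 4 * 4 * 0.0553 * 1.374 = 1.2157 kg
Step 5: ED = E_pack / m_pack = 284.06 / 1.2157 = 233.7 Wh/kg

233.7 Wh/kg


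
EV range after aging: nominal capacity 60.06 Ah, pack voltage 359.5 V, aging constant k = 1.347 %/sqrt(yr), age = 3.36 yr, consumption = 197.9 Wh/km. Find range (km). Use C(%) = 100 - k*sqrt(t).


Step 1: capacity retention = 100 - 1.347 * sqrt(3.36) = 100 - 1.347 * 1.833 = 97.531%
Step 2: C_now = 60.06 * 97.531/100 = 58.577 Ah
Step 3: E_pack = V * C_now = 359.5 * 58.577 = 21058 Wh
Step 4: range = E_pack / consumption = 21058 / 197.9 = 106.4 km

106.4 km


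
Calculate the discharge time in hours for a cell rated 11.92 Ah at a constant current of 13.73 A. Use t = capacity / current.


t = capacity / current = 11.92 / 13.73 = 0.8682 hr

0.8682 hr


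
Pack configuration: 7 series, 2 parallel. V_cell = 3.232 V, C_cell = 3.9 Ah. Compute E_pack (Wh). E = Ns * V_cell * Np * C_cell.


E = Ns * Vcell * Np * Ccell = 7 * 3.232 * 2 * 3.9 = 176.5 Wh

176.5 Wh


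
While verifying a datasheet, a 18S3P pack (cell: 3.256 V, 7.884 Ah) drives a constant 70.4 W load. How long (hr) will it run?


Step 1: E_pack = Ns * V_cell * Np * C_cell = 18 * 3.256 * 3 * 7.884 = 1386.2 Wh
Step 2: t = E_pack / P = 1386.2 / 70.4 = 19.69 hr

19.69 hr


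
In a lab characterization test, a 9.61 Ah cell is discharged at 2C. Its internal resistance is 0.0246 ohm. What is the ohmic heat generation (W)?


Step 1: I = C_rate * capacity = 2 * 9.61 = 19.22 A
Step 2: Q = I^2 * R = 19.22^2 * 0.0246 = 369.41 * 0.0246 = 9.087 W

9.087 W


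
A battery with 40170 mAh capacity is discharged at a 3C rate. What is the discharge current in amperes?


Convert: capacity = 40170 mAh = 40.17 Ah
At 3C: I = 3 * 40.17 Ah = 120.51 A

120.51 A


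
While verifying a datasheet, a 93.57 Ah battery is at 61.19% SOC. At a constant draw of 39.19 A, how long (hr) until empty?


Step 1: remaining = SOC/100 * C_total = 61.19/100 * 93.57 = 57.255 Ah
Step 2: t = remaining / I = 57.255 / 39.19 = 1.461 hr

1.461 hr


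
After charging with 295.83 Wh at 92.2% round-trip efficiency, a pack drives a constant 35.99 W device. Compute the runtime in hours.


Step 1: E_discharge = eta/100 * E_charge = 92.2/100 * 295.83 = 272.76 Wh
Step 2: t = E_discharge / P = 272.76 / 35.99 = 7.579 hr

7.579 hr


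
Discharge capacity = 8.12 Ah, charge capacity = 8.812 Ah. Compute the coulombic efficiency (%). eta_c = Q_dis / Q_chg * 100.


eta_c = Q_dis / Q_chg * 100 = 8.12 / 8.812 * 100 = 92.15%

92.15%


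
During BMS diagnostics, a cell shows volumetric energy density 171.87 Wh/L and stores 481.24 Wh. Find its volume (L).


V = E / ED = 481.24 / 171.87 = 2.800 L

2.800 L


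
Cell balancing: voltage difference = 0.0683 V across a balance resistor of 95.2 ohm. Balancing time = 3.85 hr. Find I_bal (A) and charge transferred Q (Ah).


First, Ohm's law: I_bal = 0.0683 V / 95.2 ohm = 7.1744e-04 A
Then Q = I * t = 7.1744e-04 A * 3.85 hr = 0.002762 Ah

I=7.1744e-04 A, Q=0.002762 Ah


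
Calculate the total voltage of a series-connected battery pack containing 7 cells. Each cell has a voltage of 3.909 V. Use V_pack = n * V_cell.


V_pack = n * V_cell = 7 * 3.909 = 27.363 V

27.363 V


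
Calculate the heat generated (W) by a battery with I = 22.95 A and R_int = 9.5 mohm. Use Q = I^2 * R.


Convert: R = 9.5 mohm = 0.0095 ohm
I^2 = 526.7
Q = 526.7 * 0.0095 = 5.004 W

5.004 W


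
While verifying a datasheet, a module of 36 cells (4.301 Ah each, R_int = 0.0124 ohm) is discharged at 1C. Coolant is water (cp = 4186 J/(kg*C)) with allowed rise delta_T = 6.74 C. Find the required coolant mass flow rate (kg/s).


Step 1: I = 1 * 4.301 = 4.301 A
Step 2: Q_cell = I^2 * R = 4.301^2 * 0.0124 = 0.22938 W
Step 3: Q_total = 36 * 0.22938 = 8.2577 W
Step 4: m_dot = Q_total / (cp * dT) = 8.2577 / (4186 * 6.74) = 2.927e-04 kg/s

2.927e-04 kg/s


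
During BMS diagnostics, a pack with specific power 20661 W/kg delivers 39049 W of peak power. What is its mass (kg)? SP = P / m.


m = P / SP = 39049 / 20661 = 1.890 kg

1.890 kg


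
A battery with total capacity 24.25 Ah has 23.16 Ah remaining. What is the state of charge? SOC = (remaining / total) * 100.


SOC% = 23.16 / 24.25 * 100 = 95.51%

95.51%


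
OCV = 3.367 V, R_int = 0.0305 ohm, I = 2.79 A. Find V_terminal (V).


V = OCV - I*R = 3.367 - 2.79 * 0.0305 = 3.282 V

3.282 V


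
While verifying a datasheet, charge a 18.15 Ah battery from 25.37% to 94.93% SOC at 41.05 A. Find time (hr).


delta_Ah = 18.15 * (94.93 - 25.37) / 100 = 12.625 Ah
t = delta_Ah / I = 12.625 / 41.05 = 0.3076 hr

0.3076 hr


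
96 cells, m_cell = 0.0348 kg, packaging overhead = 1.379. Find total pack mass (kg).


Cell mass sum = 96 * 0.0348 = 3.3408 kg
With overhead 1.379: m_pack = 3.3408 * 1.379 = 4.607 kg

4.607 kg


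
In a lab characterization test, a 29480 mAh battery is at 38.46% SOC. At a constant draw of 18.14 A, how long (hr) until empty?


Convert: C_total = 29480 mAh = 29.48 Ah
Step 1: remaining = SOC/100 * C_total = 38.46/100 * 29.48 = 11.338 Ah
Step 2: t = remaining / I = 11.338 / 18.14 = 0.6250 hr

0.6250 hr


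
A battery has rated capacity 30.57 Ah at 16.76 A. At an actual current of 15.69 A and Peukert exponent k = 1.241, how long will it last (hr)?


t_rated = C / I_rated = 30.57 / 16.76 = 1.824 hr
(I_rated/I)^k = (1.0682)^1.241 = 1.0853
t = t_rated * (I_rated/I)^k = 1.824 * 1.0853 = 1.980 hr

1.980 hr


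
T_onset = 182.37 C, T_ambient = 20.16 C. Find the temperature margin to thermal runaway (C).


Safety margin = 182.37 C - 20.16 C = 162.21 C

162.21 C


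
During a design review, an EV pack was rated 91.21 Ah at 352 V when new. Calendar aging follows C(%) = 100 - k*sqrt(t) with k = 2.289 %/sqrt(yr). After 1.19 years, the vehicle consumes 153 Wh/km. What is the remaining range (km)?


Step 1: capacity retention = 100 - 2.289 * sqrt(1.19) = 100 - 2.289 * 1.0909 = 97.503%
Step 2: C_now = 91.21 * 97.503/100 = 88.932 Ah
Step 3: E_pack = V * C_now = 352 * 88.932 = 31304 Wh
Step 4: range = E_pack / consumption = 31304 / 153 = 204.6 km

204.6 km


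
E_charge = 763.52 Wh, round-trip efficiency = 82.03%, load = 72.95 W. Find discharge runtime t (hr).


Step 1: E_discharge = eta/100 * E_charge = 82.03/100 * 763.52 = 626.32 Wh
Step 2: t = E_discharge / P = 626.32 / 72.95 = 8.586 hr

8.586 hr


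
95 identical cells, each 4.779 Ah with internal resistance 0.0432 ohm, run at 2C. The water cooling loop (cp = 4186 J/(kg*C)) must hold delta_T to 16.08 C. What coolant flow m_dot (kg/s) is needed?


Step 1: I = 2 * 4.779 = 9.558 A
Step 2: Q_cell = I^2 * R = 9.558^2 * 0.0432 = 3.9466 W
Step 3: Q_total = 95 * 3.9466 = 374.93 W
Step 4: m_dot = Q_total / (cp * dT) = 374.93 / (4186 * 16.08) = 0.005570 kg/s

0.005570 kg/s


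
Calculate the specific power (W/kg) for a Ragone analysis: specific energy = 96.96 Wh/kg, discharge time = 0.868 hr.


Specific power = 96.96 Wh/kg / 0.868 hr = 111.7 W/kg

111.7 W/kg


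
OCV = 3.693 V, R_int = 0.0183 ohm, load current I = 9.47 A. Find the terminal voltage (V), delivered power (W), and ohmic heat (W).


Step 1: V_terminal = OCV - I*R = 3.693 - 9.47 * 0.0183 = 3.5197 V
Step 2: P_out = V_terminal * I = 3.5197 * 9.47 = 33.33 W
Step 3: Q = I^2 * R = 9.47^2 * 0.0183 = 1.641 W

V=3.5197 V, P=33.33 W, Q=1.641 W


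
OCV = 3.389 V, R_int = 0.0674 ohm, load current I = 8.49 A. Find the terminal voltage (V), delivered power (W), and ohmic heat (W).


Step 1: V_terminal = OCV - I*R = 3.389 - 8.49 * 0.0674 = 2.8168 V
Step 2: P_out = V_terminal * I = 2.8168 * 8.49 = 23.91 W
Step 3: Q = I^2 * R = 8.49^2 * 0.0674 = 4.858 W

V=2.8168 V, P=23.91 W, Q=4.858 W


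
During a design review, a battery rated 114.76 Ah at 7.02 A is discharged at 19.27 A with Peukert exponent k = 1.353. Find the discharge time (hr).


t_rated = C / I_rated = 114.76 / 7.02 = 16.348 hr
(I_rated/I)^k = (0.3643)^1.353 = 0.25507
t = t_rated * (I_rated/I)^k = 16.348 * 0.25507 = 4.170 hr

4.170 hr
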